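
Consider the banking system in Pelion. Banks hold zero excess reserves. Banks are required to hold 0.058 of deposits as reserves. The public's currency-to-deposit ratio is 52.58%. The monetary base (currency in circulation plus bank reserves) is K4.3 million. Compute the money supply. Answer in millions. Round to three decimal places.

The money multiplier is m = (1 + c) / (rr + c) = (1 + 0.5258) / (0.058 + 0.5258) ≈ 2.61357.
So M = m × MB = 2.61357 × 4.3 ≈ 11.2384 million.

K11.238 million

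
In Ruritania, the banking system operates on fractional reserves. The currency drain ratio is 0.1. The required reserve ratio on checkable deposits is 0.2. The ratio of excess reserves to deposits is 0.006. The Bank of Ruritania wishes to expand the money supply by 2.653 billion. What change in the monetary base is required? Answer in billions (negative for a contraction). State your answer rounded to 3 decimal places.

0.738 billion

The money multiplier is m = (1 + c) / (rr + e + c) = (1 + 0.1) / (0.2 + 0.006 + 0.1) ≈ 3.59477.
ΔMB = ΔM / m = (+2.653) / 3.59477 ≈ 0.738 billion.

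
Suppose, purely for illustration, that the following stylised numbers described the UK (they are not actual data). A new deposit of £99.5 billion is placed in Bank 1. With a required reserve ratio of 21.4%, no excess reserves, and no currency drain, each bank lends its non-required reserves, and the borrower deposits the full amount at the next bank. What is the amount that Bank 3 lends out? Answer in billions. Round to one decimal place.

Each bank lends a fraction (1 − rr) = 0.7860 of the deposit it receives, so Bank 3 receives 99.5·0.7860^2 and lends 99.5·0.7860^3 ≈ 48.3160 billion.

£48.3 billion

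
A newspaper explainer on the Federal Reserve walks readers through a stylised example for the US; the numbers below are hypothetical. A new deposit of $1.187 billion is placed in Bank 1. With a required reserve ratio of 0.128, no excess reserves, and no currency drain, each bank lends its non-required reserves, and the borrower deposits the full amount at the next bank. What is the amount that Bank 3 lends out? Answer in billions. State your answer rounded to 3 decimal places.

$0.787 billion

Each bank lends a fraction (1 − rr) = 0.8720 of the deposit it receives, so Bank 3 receives 1.187·0.8720^2 and lends 1.187·0.8720^3 ≈ 0.7870 billion.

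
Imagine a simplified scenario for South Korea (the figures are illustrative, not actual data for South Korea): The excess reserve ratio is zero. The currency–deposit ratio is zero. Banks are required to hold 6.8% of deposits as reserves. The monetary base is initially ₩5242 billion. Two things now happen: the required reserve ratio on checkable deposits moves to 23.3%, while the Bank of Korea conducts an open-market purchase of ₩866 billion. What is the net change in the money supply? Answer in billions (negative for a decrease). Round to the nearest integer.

Before: m₁ = 1 / (0.068) ≈ 14.70588, MB₁ = 5242, so M₁ = 14.70588 × 5242 ≈ 77088.223 billion.
After: m₂ = 1 / (0.233) ≈ 4.29185, MB₂ = 5242 + 866 = 6108, so M₂ = 4.29185 × 6108 = 26214.6198 billion.
ΔM = M₂ − M₁ = 26214.6198 − 77088.223 = -50873.6032 billion.

-50874 billion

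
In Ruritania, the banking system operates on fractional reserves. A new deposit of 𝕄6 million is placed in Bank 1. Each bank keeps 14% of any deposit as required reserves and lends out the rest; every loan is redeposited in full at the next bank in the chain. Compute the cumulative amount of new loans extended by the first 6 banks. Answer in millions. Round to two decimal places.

Bank i lends (1 − rr)^i of the original deposit: Bank 1 lends 6·0.8600 = 5.1600, Bank 2 lends 6·0.8600² = 4.4376, and so on.
Summing a geometric series: total = 6·[0.8600·(1 − 0.8600^6) / (1 − 0.8600)] ≈ 21.9460 million.

𝕄21.95 million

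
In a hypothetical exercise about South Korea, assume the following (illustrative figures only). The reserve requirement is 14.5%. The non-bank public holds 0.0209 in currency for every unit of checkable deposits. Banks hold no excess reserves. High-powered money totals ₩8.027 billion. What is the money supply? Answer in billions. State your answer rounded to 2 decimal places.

The money multiplier is m = (1 + c) / (rr + c) = (1 + 0.0209) / (0.145 + 0.0209) ≈ 6.1537.
So M = m × MB = 6.1537 × 8.027 ≈ 49.3957 billion.

₩49.40 billion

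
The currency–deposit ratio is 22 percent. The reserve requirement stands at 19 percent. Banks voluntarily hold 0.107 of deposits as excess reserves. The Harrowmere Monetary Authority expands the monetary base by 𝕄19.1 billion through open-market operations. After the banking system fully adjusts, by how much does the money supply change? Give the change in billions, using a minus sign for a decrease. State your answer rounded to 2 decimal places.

𝕄45.07 billion

The money multiplier is m = (1 + c) / (rr + e + c) = (1 + 0.22) / (0.19 + 0.107 + 0.22) ≈ 2.35977.
The purchase adds 19.1 billion of base, so ΔM = m × ΔMB = 2.35977 × (+19.1) ≈ 45.0716 billion.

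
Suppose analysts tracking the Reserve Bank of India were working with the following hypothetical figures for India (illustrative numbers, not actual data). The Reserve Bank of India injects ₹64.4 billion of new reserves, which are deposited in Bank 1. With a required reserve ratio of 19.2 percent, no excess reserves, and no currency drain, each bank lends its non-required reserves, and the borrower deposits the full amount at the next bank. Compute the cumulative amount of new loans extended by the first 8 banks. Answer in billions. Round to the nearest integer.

₹222 billion

Bank i lends (1 − rr)^i of the original deposit: Bank 1 lends 64.4·0.8080 = 52.0352, Bank 2 lends 64.4·0.8080² ≈ 42.0444, and so on.
Summing a geometric series: total = 64.4·[0.8080·(1 − 0.8080^8) / (1 − 0.8080)] ≈ 221.7802 billion.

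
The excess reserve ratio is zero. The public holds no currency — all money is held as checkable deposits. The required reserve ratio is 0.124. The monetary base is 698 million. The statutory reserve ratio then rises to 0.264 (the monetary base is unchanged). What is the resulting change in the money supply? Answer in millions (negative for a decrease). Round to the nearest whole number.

-2985 million

Initially m₁ = 1 / (0.124) ≈ 8.0645, so M₁ = 8.0645 × 698 = 5629.021 million.
After the change m₂ = 1 / (0.264) ≈ 3.7879, so M₂ = 3.7879 × 698 = 2643.9542 million.
ΔM = M₂ − M₁ = 2643.9542 − 5629.021 = -2985.0668 million.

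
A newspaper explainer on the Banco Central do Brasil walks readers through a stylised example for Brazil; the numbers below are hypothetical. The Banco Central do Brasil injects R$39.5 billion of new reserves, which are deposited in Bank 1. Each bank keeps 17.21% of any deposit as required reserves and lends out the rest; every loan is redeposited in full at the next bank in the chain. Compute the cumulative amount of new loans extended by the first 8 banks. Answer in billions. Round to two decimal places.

Bank i lends (1 − rr)^i of the original deposit: Bank 1 lends 39.5·0.8279 ≈ 32.7020, Bank 2 lends 39.5·0.8279² ≈ 27.0740, and so on.
Summing a geometric series: total = 39.5·[0.8279·(1 − 0.8279^8) / (1 − 0.8279)] ≈ 148.0788 billion.

R$148.08 billion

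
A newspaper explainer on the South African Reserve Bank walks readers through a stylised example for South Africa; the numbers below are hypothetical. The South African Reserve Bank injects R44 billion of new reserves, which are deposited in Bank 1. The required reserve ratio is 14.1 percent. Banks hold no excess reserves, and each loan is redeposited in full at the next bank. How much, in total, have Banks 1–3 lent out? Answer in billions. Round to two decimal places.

Bank i lends (1 − rr)^i of the original deposit: Bank 1 lends 44·0.8590 = 37.7960, Bank 2 lends 44·0.8590² ≈ 32.4668, and so on.
Summing a geometric series: total = 44·[0.8590·(1 − 0.8590^3) / (1 − 0.8590)] ≈ 98.1517 billion.

R98.15 billion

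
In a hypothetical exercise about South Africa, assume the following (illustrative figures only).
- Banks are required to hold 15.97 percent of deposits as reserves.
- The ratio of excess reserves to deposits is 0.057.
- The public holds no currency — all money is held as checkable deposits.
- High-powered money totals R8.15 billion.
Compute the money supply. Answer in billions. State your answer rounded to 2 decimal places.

The money multiplier is m = 1 / (rr + e) = 1 / (0.1597 + 0.057) ≈ 4.6147.
So M = m × MB = 4.6147 × 8.15 ≈ 37.6098 billion.

R37.61 billion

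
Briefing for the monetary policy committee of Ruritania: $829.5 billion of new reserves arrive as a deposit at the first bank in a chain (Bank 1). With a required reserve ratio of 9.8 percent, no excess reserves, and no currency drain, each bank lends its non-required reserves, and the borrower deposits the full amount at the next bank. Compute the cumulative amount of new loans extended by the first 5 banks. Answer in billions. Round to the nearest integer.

Bank i lends (1 − rr)^i of the original deposit: Bank 1 lends 829.5·0.9020 = 748.2090, Bank 2 lends 829.5·0.9020² ≈ 674.8845, and so on.
Summing a geometric series: total = 829.5·[0.9020·(1 − 0.9020^5) / (1 − 0.9020)] ≈ 3076.2061 billion.

$3076 billion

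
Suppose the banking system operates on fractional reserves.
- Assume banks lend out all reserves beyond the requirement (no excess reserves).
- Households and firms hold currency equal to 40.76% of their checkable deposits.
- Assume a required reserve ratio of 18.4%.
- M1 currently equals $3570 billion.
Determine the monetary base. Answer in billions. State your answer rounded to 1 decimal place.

The money multiplier is m = (1 + c) / (rr + c) = (1 + 0.4076) / (0.184 + 0.4076) ≈ 2.379310.
MB = M / m = 3570 / 2.379310 ≈ 1500.435 billion.

$1500.4 billion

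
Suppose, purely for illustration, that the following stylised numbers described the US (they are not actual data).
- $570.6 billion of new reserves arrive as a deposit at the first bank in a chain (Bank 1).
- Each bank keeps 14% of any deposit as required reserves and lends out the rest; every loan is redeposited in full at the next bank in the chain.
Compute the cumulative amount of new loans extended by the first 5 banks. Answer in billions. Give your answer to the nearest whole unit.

$1856 billion

Bank i lends (1 − rr)^i of the original deposit: Bank 1 lends 570.6·0.8600 = 490.7160, Bank 2 lends 570.6·0.8600² ≈ 422.0158, and so on.
Summing a geometric series: total = 570.6·[0.8600·(1 − 0.8600^5) / (1 − 0.8600)] ≈ 1856.2138 billion.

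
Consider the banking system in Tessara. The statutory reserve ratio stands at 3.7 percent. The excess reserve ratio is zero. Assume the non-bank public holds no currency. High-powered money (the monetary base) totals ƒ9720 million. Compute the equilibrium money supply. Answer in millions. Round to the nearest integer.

ƒ262703 million

With no currency drain or excess reserves, the money multiplier is m = 1/rr = 1/0.037 ≈ 27.02703.
Money supply M = m × MB = 27.02703 × 9720 = 262702.7316 million.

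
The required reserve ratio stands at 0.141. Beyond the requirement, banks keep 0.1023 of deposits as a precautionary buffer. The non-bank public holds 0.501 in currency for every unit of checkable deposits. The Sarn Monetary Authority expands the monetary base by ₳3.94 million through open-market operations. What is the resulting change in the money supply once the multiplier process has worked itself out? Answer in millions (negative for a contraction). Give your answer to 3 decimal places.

₳7.946 million

The money multiplier is m = (1 + c) / (rr + e + c) = (1 + 0.501) / (0.141 + 0.1023 + 0.501) ≈ 2.01666.
The purchase adds 3.94 million of base, so ΔM = m × ΔMB = 2.01666 × (+3.94) ≈ 7.9456 million.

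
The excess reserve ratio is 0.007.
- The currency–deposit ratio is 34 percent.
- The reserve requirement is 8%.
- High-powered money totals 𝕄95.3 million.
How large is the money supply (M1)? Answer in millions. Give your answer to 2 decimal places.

The money multiplier is m = (1 + c) / (rr + e + c) = (1 + 0.34) / (0.08 + 0.007 + 0.34) ≈ 3.13817.
So M = m × MB = 3.13817 × 95.3 ≈ 299.0676 million.

𝕄299.07 million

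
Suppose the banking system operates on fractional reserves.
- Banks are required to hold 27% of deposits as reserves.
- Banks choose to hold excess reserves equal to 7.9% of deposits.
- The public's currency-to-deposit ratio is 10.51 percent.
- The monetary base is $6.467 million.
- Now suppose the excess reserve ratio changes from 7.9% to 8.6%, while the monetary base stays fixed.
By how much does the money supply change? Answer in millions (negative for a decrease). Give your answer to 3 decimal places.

-0.239 million

Initially m₁ = (1 + 0.1051) / (0.27 + 0.079 + 0.1051) ≈ 2.43360, so M₁ = 2.43360 × 6.467 ≈ 15.7381 million.
After the change m₂ = (1 + 0.1051) / (0.27 + 0.086 + 0.1051) ≈ 2.39666, so M₂ = 2.39666 × 6.467 ≈ 15.4992 million.
ΔM = M₂ − M₁ = 15.4992 − 15.7381 = -0.2389 million.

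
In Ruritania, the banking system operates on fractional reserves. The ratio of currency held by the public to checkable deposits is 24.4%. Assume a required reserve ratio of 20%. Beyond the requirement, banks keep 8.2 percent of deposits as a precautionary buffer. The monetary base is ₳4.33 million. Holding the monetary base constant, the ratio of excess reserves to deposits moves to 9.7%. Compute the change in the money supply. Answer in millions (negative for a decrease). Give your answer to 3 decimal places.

-0.284 million

Initially m₁ = (1 + 0.244) / (0.2 + 0.082 + 0.244) ≈ 2.36502, so M₁ = 2.36502 × 4.33 ≈ 10.2405 million.
After the change m₂ = (1 + 0.244) / (0.2 + 0.097 + 0.244) ≈ 2.29945, so M₂ = 2.29945 × 4.33 ≈ 9.9566 million.
ΔM = M₂ − M₁ = 9.9566 − 10.2405 = -0.2839 million.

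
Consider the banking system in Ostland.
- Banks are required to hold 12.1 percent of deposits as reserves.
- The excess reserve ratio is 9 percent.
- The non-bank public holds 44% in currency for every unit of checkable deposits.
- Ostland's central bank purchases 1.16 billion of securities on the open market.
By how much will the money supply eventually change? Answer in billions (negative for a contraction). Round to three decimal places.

2.566 billion

The money multiplier is m = (1 + c) / (rr + e + c) = (1 + 0.44) / (0.121 + 0.09 + 0.44) ≈ 2.21198.
The purchase adds 1.16 billion of base, so ΔM = m × ΔMB = 2.21198 × (+1.16) ≈ 2.5659 billion.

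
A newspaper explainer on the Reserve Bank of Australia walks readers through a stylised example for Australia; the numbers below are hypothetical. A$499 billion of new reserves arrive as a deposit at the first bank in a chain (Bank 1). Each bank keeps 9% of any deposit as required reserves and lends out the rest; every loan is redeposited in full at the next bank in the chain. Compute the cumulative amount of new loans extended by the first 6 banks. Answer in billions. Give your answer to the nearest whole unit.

A$2180 billion

Bank i lends (1 − rr)^i of the original deposit: Bank 1 lends 499·0.9100 = 454.0900, Bank 2 lends 499·0.9100² = 413.2219, and so on.
Summing a geometric series: total = 499·[0.9100·(1 − 0.9100^6) / (1 − 0.9100)] ≈ 2180.2917 billion.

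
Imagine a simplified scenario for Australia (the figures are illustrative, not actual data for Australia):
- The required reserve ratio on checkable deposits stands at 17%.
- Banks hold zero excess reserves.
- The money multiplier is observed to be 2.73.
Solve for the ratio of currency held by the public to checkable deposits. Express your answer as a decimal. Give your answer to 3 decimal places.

0.310

Using m = 2.73. From m = (1 + c)/(c + rr + e), rearranging gives 1 + c = m·(c + rr + e), so c·(1 − m) = m·(rr + e) − 1.
Hence c = [m·(rr + e) − 1]/(1 − m) = [2.73 × (0.17 + 0) − 1] / (1 − 2.73) ≈ 0.309769.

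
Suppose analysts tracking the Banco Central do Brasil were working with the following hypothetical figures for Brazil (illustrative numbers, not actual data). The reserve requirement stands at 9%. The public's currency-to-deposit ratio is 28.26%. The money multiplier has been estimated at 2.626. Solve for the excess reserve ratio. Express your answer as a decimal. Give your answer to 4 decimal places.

Using m = 2.626. Since m = (1 + c)/(c + rr + e), the denominator satisfies c + rr + e = (1 + c)/m = (1 + 0.2826) / 2.626 ≈ 0.488423.
With c = 0.2826 and rr = 0.09, the excess reserve ratio is 0.488423 − 0.2826 − 0.09 = 0.115823.

0.1158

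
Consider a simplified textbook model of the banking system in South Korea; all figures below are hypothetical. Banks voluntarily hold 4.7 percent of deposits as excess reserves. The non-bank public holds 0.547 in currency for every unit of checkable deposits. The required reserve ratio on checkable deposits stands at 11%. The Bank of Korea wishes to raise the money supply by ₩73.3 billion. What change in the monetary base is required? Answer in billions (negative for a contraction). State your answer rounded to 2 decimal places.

The money multiplier is m = (1 + c) / (rr + e + c) = (1 + 0.547) / (0.11 + 0.047 + 0.547) ≈ 2.19744.
ΔMB = ΔM / m = (+73.3) / 2.19744 ≈ 33.357 billion.

₩33.36 billion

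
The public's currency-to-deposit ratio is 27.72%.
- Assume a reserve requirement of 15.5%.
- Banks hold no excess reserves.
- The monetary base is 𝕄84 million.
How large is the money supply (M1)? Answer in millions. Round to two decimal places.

𝕄248.23 million

The money multiplier is m = (1 + c) / (rr + c) = (1 + 0.2772) / (0.155 + 0.2772) ≈ 2.95511.
So M = m × MB = 2.95511 × 84 ≈ 248.2292 million.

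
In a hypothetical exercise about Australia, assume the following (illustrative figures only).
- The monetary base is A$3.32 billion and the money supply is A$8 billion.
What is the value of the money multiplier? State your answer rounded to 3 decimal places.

2.410

The money multiplier is m = M / MB = 8 / 3.32 ≈ 2.40964.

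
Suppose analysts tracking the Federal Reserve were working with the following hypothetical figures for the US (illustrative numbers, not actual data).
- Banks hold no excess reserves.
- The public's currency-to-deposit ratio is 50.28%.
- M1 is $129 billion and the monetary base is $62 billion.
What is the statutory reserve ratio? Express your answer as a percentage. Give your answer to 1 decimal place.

Using m = M/MB = 129/62 ≈ 2.080645. Since m = (1 + c)/(c + rr + e), the denominator satisfies c + rr + e = (1 + c)/m = (1 + 0.5028) / 2.080645 ≈ 0.722276.
With c = 0.5028 and e = 0, the statutory reserve ratio is 0.722276 − 0.5028 − 0 = 0.219476.

21.9%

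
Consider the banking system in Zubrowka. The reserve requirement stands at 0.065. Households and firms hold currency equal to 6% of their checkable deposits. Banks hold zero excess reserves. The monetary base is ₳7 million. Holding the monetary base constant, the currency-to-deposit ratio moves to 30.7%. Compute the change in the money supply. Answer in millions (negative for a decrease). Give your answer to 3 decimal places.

Initially m₁ = (1 + 0.06) / (0.065 + 0.06) = 8.48, so M₁ = 8.48 × 7 = 59.36 million.
After the change m₂ = (1 + 0.307) / (0.065 + 0.307) ≈ 3.51344, so M₂ = 3.51344 × 7 ≈ 24.5941 million.
ΔM = M₂ − M₁ = 24.5941 − 59.36 = -34.7659 million.

-34.766 million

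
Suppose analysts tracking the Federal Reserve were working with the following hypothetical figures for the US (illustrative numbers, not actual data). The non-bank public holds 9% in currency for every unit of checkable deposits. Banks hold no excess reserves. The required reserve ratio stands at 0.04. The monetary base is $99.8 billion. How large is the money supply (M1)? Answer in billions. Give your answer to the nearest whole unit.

$837 billion

The money multiplier is m = (1 + c) / (rr + c) = (1 + 0.09) / (0.04 + 0.09) ≈ 8.3846.
So M = m × MB = 8.3846 × 99.8 ≈ 836.7831 billion.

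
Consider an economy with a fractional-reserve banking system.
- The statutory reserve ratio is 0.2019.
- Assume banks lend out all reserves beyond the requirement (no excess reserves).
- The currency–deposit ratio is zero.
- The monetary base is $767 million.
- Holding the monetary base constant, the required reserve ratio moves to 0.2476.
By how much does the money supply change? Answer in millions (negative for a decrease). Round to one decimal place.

-701.2 million

Initially m₁ = 1 / (0.2019) ≈ 4.95295, so M₁ = 4.95295 × 767 ≈ 3798.9127 million.
After the change m₂ = 1 / (0.2476) ≈ 4.03877, so M₂ = 4.03877 × 767 ≈ 3097.7366 million.
ΔM = M₂ − M₁ = 3097.7366 − 3798.9127 = -701.1761 million.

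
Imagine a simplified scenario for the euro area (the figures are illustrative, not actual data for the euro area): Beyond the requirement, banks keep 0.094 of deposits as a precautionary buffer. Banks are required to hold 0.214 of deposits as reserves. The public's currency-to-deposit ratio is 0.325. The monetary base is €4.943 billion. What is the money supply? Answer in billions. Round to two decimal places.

€10.35 billion

The money multiplier is m = (1 + c) / (rr + e + c) = (1 + 0.325) / (0.214 + 0.094 + 0.325) ≈ 2.0932.
So M = m × MB = 2.0932 × 4.943 ≈ 10.3467 billion.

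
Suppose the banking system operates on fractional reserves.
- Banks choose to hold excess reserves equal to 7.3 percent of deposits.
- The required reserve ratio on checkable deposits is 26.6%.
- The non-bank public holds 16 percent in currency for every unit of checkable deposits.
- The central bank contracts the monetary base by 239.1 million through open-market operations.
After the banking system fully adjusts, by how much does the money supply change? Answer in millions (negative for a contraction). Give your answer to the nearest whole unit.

-556 million

The money multiplier is m = (1 + c) / (rr + e + c) = (1 + 0.16) / (0.266 + 0.073 + 0.16) ≈ 2.3246.
The sale removes 239.1 million of base, so ΔM = m × ΔMB = 2.3246 × (−239.1) ≈ -555.8119 million.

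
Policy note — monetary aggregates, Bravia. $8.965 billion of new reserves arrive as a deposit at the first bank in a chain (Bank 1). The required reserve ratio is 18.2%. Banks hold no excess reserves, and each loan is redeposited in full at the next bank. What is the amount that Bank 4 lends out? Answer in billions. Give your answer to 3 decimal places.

$4.014 billion

Each bank lends a fraction (1 − rr) = 0.8180 of the deposit it receives, so Bank 4 receives 8.965·0.8180^3 and lends 8.965·0.8180^4 ≈ 4.0139 billion.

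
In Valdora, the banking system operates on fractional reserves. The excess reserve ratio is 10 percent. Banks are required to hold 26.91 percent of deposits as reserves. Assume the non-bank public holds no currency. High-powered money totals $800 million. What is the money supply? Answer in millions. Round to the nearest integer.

$2167 million

The money multiplier is m = 1 / (rr + e) = 1 / (0.2691 + 0.1) ≈ 2.7093.
So M = m × MB = 2.7093 × 800 = 2167.44 million.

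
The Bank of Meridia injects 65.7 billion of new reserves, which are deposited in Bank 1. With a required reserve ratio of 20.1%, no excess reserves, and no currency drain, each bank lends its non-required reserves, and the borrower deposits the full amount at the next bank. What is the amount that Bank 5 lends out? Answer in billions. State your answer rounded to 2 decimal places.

Each bank lends a fraction (1 − rr) = 0.7990 of the deposit it receives, so Bank 5 receives 65.7·0.7990^4 and lends 65.7·0.7990^5 ≈ 21.3944 billion.

21.39 billion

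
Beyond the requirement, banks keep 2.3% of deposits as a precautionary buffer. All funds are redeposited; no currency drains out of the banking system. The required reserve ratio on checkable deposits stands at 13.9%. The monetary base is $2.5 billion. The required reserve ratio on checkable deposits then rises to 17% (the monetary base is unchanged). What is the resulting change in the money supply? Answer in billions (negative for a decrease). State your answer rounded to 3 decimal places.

Initially m₁ = 1 / (0.139 + 0.023) ≈ 6.17284, so M₁ = 6.17284 × 2.5 = 15.4321 billion.
After the change m₂ = 1 / (0.17 + 0.023) ≈ 5.18135, so M₂ = 5.18135 × 2.5 ≈ 12.9534 billion.
ΔM = M₂ − M₁ = 12.9534 − 15.4321 = -2.4787 billion.

-2.479 billion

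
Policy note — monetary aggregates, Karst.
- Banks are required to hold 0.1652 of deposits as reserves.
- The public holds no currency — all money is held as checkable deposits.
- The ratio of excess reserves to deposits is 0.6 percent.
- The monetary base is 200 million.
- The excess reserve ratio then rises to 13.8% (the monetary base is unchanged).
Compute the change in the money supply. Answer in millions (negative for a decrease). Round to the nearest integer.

Initially m₁ = 1 / (0.1652 + 0.006) ≈ 5.8411, so M₁ = 5.8411 × 200 = 1168.22 million.
After the change m₂ = 1 / (0.1652 + 0.138) ≈ 3.2982, so M₂ = 3.2982 × 200 = 659.64 million.
ΔM = M₂ − M₁ = 659.64 − 1168.22 = -508.58 million.

-509 million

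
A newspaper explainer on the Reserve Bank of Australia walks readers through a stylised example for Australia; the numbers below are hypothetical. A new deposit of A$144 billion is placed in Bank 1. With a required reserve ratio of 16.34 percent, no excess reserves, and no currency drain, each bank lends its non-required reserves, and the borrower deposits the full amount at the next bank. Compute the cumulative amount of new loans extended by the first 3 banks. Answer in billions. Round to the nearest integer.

A$306 billion

Bank i lends (1 − rr)^i of the original deposit: Bank 1 lends 144·0.8366 = 120.4704, Bank 2 lends 144·0.8366² ≈ 100.7855, and so on.
Summing a geometric series: total = 144·[0.8366·(1 − 0.8366^3) / (1 − 0.8366)] ≈ 305.5731 billion.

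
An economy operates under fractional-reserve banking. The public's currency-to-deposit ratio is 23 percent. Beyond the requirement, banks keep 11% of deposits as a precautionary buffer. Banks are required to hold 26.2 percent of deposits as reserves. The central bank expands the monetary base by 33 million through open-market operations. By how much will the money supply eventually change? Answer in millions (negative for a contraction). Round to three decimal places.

The money multiplier is m = (1 + c) / (rr + e + c) = (1 + 0.23) / (0.262 + 0.11 + 0.23) ≈ 2.043189.
The purchase adds 33 million of base, so ΔM = m × ΔMB = 2.043189 × (+33) ≈ 67.4252 million.

67.425 million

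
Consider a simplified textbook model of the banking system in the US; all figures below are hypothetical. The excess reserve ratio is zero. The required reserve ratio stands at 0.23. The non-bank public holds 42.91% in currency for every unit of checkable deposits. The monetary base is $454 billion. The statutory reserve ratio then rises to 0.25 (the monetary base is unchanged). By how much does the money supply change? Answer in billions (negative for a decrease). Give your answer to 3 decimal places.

-28.991 billion

Initially m₁ = (1 + 0.4291) / (0.23 + 0.4291) ≈ 2.1682597, so M₁ = 2.1682597 × 454 ≈ 984.3899 billion.
After the change m₂ = (1 + 0.4291) / (0.25 + 0.4291) ≈ 2.1044029, so M₂ = 2.1044029 × 454 ≈ 955.3989 billion.
ΔM = M₂ − M₁ = 955.3989 − 984.3899 = -28.991 billion.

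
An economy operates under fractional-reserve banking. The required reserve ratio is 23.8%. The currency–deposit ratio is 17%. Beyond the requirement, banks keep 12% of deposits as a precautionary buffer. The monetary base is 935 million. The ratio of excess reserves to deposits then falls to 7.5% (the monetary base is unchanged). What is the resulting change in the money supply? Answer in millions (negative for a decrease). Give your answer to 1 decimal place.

193.0 million

Initially m₁ = (1 + 0.17) / (0.238 + 0.12 + 0.17) ≈ 2.21591, so M₁ = 2.21591 × 935 ≈ 2071.8758 million.
After the change m₂ = (1 + 0.17) / (0.238 + 0.075 + 0.17) ≈ 2.42236, so M₂ = 2.42236 × 935 = 2264.9066 million.
ΔM = M₂ − M₁ = 2264.9066 − 2071.8758 = 193.0308 million.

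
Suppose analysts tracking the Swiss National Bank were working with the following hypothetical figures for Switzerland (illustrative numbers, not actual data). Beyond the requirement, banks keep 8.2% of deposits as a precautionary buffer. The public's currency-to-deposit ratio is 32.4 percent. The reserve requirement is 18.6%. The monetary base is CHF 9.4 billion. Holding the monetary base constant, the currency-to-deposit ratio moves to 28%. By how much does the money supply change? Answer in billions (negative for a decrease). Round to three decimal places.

CHF 0.933 billion

Initially m₁ = (1 + 0.324) / (0.186 + 0.082 + 0.324) ≈ 2.23649, so M₁ = 2.23649 × 9.4 ≈ 21.023 billion.
After the change m₂ = (1 + 0.28) / (0.186 + 0.082 + 0.28) ≈ 2.33577, so M₂ = 2.33577 × 9.4 ≈ 21.9562 billion.
ΔM = M₂ − M₁ = 21.9562 − 21.023 = 0.9332 billion.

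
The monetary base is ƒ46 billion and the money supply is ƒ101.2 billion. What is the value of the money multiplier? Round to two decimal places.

2.20

The money multiplier is m = M / MB = 101.2 / 46 = 2.20000.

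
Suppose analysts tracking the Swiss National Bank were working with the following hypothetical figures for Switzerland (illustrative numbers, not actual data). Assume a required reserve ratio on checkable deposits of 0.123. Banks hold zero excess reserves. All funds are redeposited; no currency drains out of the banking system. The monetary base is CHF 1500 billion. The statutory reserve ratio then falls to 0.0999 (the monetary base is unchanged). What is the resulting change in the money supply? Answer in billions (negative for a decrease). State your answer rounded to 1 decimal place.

Initially m₁ = 1 / (0.123) ≈ 8.130081, so M₁ = 8.130081 × 1500 = 12195.1215 billion.
After the change m₂ = 1 / (0.0999) ≈ 10.010010, so M₂ = 10.010010 × 1500 = 15015.015 billion.
ΔM = M₂ − M₁ = 15015.015 − 12195.1215 = 2819.8935 billion.

CHF 2819.9 billion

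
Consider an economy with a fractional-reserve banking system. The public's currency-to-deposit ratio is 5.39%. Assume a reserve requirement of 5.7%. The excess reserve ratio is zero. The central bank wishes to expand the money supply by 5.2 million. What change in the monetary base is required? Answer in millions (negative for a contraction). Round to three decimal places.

The money multiplier is m = (1 + c) / (rr + c) = (1 + 0.0539) / (0.057 + 0.0539) ≈ 9.50316.
ΔMB = ΔM / m = (+5.2) / 9.50316 ≈ 0.5472 million.

0.547 million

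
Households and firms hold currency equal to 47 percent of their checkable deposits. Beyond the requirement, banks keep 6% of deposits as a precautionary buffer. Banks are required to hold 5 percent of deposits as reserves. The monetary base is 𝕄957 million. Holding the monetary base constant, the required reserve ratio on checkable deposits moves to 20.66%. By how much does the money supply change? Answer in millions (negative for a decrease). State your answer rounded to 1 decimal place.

Initially m₁ = (1 + 0.47) / (0.05 + 0.06 + 0.47) ≈ 2.53448, so M₁ = 2.53448 × 957 ≈ 2425.4974 million.
After the change m₂ = (1 + 0.47) / (0.2066 + 0.06 + 0.47) ≈ 1.99566, so M₂ = 1.99566 × 957 ≈ 1909.8466 million.
ΔM = M₂ − M₁ = 1909.8466 − 2425.4974 = -515.6508 million.

-515.7 million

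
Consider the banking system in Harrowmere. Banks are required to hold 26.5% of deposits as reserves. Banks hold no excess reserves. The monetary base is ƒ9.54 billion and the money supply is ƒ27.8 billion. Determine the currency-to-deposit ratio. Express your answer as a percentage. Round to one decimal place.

Using m = M/MB = 27.8/9.54 ≈ 2.914046. From m = (1 + c)/(c + rr + e), rearranging gives 1 + c = m·(c + rr + e), so c·(1 − m) = m·(rr + e) − 1.
Hence c = [m·(rr + e) − 1]/(1 − m) = [2.914046 × (0.265 + 0) − 1] / (1 − 2.914046) ≈ 0.119003.

11.9%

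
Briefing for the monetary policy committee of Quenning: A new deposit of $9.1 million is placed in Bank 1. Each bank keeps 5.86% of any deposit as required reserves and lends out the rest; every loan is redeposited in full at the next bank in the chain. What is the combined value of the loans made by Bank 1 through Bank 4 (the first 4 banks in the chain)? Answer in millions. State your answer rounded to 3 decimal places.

Bank i lends (1 − rr)^i of the original deposit: Bank 1 lends 9.1·0.9414 ≈ 8.5667, Bank 2 lends 9.1·0.9414² ≈ 8.0647, and so on.
Summing a geometric series: total = 9.1·[0.9414·(1 − 0.9414^4) / (1 − 0.9414)] ≈ 31.3708 million.

$31.371 million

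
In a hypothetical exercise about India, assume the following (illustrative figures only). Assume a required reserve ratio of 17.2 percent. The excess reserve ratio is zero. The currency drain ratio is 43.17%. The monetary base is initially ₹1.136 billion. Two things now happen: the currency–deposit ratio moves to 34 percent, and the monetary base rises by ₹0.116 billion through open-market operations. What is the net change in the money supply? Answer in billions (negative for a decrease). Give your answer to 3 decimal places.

₹0.583 billion

Before: m₁ = (1 + 0.4317) / (0.172 + 0.4317) ≈ 2.37154, MB₁ = 1.136, so M₁ = 2.37154 × 1.136 ≈ 2.6941 billion.
After: m₂ = (1 + 0.34) / (0.172 + 0.34) ≈ 2.61719, MB₂ = 1.136 + 0.116 = 1.252, so M₂ = 2.61719 × 1.252 ≈ 3.2767 billion.
ΔM = M₂ − M₁ = 3.2767 − 2.6941 = 0.5826 billion.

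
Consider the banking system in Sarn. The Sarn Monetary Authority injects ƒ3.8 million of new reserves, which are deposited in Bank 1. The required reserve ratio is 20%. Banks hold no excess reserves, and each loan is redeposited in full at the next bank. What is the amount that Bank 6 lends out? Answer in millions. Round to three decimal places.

Each bank lends a fraction (1 − rr) = 0.8000 of the deposit it receives, so Bank 6 receives 3.8·0.8000^5 and lends 3.8·0.8000^6 ≈ 0.9961 million.

ƒ0.996 million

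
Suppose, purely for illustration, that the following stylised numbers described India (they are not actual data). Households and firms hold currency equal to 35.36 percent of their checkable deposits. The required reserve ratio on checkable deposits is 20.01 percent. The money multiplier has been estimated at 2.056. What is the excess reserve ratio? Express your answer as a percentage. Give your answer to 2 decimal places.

10.47%

Using m = 2.056. Since m = (1 + c)/(c + rr + e), the denominator satisfies c + rr + e = (1 + c)/m = (1 + 0.3536) / 2.056 ≈ 0.658366.
With c = 0.3536 and rr = 0.2001, the excess reserve ratio is 0.658366 − 0.3536 − 0.2001 = 0.104666.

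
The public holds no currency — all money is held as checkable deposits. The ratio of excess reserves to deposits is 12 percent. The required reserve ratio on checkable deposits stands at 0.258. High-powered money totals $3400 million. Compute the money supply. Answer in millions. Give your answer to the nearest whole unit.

The money multiplier is m = 1 / (rr + e) = 1 / (0.258 + 0.12) ≈ 2.64550.
So M = m × MB = 2.64550 × 3400 = 8994.7 million.

$8995 million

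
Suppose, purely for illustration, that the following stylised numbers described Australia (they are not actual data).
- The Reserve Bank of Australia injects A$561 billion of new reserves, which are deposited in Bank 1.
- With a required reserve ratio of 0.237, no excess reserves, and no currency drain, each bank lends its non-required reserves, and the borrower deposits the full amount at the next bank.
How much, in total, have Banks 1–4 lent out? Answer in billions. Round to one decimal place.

Bank i lends (1 − rr)^i of the original deposit: Bank 1 lends 561·0.7630 = 428.0430, Bank 2 lends 561·0.7630² ≈ 326.5968, and so on.
Summing a geometric series: total = 561·[0.7630·(1 − 0.7630^4) / (1 − 0.7630)] ≈ 1193.9677 billion.

A$1194.0 billion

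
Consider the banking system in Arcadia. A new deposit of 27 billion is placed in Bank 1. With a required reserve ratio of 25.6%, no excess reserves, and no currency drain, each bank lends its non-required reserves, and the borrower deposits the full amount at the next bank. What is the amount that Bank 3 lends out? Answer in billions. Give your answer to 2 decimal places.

11.12 billion

Each bank lends a fraction (1 − rr) = 0.7440 of the deposit it receives, so Bank 3 receives 27·0.7440^2 and lends 27·0.7440^3 ≈ 11.1194 billion.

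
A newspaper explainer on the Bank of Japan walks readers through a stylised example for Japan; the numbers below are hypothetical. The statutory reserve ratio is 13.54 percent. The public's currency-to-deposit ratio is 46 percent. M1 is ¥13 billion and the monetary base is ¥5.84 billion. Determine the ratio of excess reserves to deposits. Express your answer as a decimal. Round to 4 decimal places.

0.0605

Using m = M/MB = 13/5.84 ≈ 2.226027. Since m = (1 + c)/(c + rr + e), the denominator satisfies c + rr + e = (1 + c)/m = (1 + 0.46) / 2.226027 ≈ 0.655877.
With c = 0.46 and rr = 0.1354, the ratio of excess reserves to deposits is 0.655877 − 0.46 − 0.1354 = 0.060477.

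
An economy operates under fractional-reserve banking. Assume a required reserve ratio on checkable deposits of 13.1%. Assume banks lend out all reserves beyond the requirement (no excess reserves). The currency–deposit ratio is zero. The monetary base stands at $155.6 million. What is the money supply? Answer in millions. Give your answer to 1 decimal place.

$1187.8 million

With no currency drain or excess reserves, the money multiplier is m = 1/rr = 1/0.131 ≈ 7.63359.
Money supply M = m × MB = 7.63359 × 155.6 ≈ 1187.7866 million.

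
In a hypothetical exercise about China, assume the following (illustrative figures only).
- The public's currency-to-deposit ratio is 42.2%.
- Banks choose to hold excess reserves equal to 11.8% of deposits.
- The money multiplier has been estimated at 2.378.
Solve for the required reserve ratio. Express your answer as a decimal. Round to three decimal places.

Using m = 2.378. Since m = (1 + c)/(c + rr + e), the denominator satisfies c + rr + e = (1 + c)/m = (1 + 0.422) / 2.378 ≈ 0.597981.
With c = 0.422 and e = 0.118, the required reserve ratio is 0.597981 − 0.422 − 0.118 = 0.057981.

0.058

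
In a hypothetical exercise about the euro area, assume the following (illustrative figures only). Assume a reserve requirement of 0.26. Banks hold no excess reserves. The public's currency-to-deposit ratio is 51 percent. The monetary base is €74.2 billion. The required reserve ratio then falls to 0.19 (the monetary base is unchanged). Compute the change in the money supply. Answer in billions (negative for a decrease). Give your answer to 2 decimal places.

€14.55 billion

Initially m₁ = (1 + 0.51) / (0.26 + 0.51) ≈ 1.96104, so M₁ = 1.96104 × 74.2 ≈ 145.5092 billion.
After the change m₂ = (1 + 0.51) / (0.19 + 0.51) ≈ 2.15714, so M₂ = 2.15714 × 74.2 ≈ 160.0598 billion.
ΔM = M₂ − M₁ = 160.0598 − 145.5092 = 14.5506 billion.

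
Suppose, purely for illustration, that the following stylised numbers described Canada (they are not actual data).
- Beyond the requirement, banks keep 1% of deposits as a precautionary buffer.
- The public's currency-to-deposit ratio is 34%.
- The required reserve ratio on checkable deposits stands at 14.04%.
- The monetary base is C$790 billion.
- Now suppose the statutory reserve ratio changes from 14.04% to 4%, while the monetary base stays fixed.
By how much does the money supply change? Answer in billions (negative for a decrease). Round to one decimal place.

C$555.7 billion

Initially m₁ = (1 + 0.34) / (0.1404 + 0.01 + 0.34) ≈ 2.73246, so M₁ = 2.73246 × 790 = 2158.6434 billion.
After the change m₂ = (1 + 0.34) / (0.04 + 0.01 + 0.34) ≈ 3.43590, so M₂ = 3.43590 × 790 = 2714.361 billion.
ΔM = M₂ − M₁ = 2714.361 − 2158.6434 = 555.7176 billion.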